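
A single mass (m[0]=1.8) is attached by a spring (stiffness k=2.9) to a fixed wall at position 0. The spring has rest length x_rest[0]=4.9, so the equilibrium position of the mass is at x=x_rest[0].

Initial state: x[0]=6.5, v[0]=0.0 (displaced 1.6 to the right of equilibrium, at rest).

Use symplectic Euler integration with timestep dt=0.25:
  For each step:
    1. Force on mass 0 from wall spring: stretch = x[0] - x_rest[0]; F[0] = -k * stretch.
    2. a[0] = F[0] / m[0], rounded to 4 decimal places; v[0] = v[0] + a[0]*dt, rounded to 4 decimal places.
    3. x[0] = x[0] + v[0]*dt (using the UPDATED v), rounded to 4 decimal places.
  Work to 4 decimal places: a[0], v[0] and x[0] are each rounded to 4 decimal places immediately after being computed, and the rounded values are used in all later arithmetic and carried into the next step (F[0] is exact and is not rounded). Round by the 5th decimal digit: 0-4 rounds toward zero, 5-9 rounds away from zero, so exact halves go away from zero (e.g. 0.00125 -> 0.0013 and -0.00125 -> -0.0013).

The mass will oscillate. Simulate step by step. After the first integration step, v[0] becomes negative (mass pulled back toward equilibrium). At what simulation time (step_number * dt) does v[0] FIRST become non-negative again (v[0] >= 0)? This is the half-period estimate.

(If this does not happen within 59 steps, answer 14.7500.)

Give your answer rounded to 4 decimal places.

Answer: 2.5000

Derivation:
Step 0: x=[6.5000] v=[0.0000]
Step 1: x=[6.3389] v=[-0.6445]
Step 2: x=[6.0329] v=[-1.2241]
Step 3: x=[5.6128] v=[-1.6804]
Step 4: x=[5.1209] v=[-1.9675]
Step 5: x=[4.6068] v=[-2.0565]
Step 6: x=[4.1222] v=[-1.9384]
Step 7: x=[3.7159] v=[-1.6251]
Step 8: x=[3.4289] v=[-1.1482]
Step 9: x=[3.2900] v=[-0.5557]
Step 10: x=[3.3132] v=[0.0928]
First v>=0 after going negative at step 10, time=2.5000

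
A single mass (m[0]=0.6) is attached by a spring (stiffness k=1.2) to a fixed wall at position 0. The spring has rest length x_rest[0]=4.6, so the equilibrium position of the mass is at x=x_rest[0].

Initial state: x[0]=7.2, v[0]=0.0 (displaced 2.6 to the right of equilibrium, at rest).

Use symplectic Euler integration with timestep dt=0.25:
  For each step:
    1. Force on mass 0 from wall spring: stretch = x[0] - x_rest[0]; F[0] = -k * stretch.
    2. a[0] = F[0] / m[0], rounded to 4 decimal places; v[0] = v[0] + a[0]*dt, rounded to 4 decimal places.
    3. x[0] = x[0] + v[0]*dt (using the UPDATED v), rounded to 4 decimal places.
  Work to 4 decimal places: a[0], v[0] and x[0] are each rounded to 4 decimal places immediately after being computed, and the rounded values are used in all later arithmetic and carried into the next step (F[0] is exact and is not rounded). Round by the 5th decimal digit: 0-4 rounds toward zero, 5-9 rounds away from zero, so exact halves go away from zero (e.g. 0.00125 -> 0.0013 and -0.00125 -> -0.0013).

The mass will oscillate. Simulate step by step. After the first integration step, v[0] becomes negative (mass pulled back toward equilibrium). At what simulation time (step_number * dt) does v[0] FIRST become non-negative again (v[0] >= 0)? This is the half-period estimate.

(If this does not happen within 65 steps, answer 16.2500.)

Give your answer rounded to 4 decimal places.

Answer: 2.2500

Derivation:
Step 0: x=[7.2000] v=[0.0000]
Step 1: x=[6.8750] v=[-1.3000]
Step 2: x=[6.2656] v=[-2.4375]
Step 3: x=[5.4480] v=[-3.2703]
Step 4: x=[4.5244] v=[-3.6943]
Step 5: x=[3.6103] v=[-3.6565]
Step 6: x=[2.8199] v=[-3.1617]
Step 7: x=[2.2520] v=[-2.2717]
Step 8: x=[1.9776] v=[-1.0977]
Step 9: x=[2.0310] v=[0.2135]
First v>=0 after going negative at step 9, time=2.2500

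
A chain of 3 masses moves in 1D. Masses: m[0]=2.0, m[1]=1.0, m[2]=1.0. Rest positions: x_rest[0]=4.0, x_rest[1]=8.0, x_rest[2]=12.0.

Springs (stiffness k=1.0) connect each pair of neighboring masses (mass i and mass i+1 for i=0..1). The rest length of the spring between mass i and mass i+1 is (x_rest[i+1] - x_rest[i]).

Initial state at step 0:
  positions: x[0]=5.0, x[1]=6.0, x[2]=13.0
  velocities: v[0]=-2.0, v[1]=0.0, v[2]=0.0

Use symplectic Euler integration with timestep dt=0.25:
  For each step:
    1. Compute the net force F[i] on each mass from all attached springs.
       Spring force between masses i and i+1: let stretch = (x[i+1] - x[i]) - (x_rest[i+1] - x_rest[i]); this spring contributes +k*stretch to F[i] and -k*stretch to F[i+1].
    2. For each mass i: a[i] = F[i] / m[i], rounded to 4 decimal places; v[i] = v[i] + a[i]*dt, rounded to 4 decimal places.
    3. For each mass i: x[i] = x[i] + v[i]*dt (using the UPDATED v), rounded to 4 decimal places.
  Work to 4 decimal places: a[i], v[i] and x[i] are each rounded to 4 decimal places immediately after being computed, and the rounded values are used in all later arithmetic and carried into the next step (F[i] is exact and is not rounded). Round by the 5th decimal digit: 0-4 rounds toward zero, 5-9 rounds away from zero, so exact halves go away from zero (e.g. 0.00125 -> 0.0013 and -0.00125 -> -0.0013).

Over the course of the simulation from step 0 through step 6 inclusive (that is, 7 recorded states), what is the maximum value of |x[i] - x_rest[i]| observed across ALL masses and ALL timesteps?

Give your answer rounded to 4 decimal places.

Step 0: x=[5.0000 6.0000 13.0000] v=[-2.0000 0.0000 0.0000]
Step 1: x=[4.4063 6.3750 12.8125] v=[-2.3750 1.5000 -0.7500]
Step 2: x=[3.7491 7.0293 12.4727] v=[-2.6289 2.6172 -1.3594]
Step 3: x=[3.0694 7.8188 12.0426] v=[-2.7189 3.1580 -1.7203]
Step 4: x=[2.4131 8.5755 11.5985] v=[-2.6252 3.0266 -1.7763]
Step 5: x=[1.8244 9.1360 11.2155] v=[-2.3549 2.2418 -1.5321]
Step 6: x=[1.3392 9.3695 10.9525] v=[-1.9410 0.9338 -1.0520]
Max displacement = 2.6608

Answer: 2.6608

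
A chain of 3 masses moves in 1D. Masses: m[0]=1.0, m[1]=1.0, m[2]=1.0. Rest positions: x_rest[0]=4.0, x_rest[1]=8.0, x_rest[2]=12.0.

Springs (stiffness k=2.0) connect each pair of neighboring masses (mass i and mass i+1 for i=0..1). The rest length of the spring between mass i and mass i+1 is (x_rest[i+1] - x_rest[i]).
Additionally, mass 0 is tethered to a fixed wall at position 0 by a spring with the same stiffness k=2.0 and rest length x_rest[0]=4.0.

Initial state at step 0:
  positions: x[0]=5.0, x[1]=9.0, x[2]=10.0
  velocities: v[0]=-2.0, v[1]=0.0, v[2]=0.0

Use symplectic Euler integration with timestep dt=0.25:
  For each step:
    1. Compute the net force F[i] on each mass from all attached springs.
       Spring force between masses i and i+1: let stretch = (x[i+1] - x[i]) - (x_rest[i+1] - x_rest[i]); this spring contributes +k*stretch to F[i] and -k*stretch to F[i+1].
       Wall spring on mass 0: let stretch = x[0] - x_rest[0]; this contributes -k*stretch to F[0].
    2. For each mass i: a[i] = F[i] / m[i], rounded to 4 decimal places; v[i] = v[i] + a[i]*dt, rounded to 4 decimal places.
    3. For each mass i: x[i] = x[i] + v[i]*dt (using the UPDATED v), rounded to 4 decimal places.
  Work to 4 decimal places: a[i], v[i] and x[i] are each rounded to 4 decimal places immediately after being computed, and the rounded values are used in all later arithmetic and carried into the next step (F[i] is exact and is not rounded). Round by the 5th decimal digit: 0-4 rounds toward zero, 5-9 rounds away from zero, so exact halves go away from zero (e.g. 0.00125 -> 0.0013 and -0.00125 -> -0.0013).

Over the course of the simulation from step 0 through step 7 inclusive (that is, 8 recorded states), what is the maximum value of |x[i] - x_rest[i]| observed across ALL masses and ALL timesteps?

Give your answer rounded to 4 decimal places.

Step 0: x=[5.0000 9.0000 10.0000] v=[-2.0000 0.0000 0.0000]
Step 1: x=[4.3750 8.6250 10.3750] v=[-2.5000 -1.5000 1.5000]
Step 2: x=[3.7344 7.9375 11.0313] v=[-2.5625 -2.7500 2.6250]
Step 3: x=[3.1524 7.1113 11.8008] v=[-2.3282 -3.3047 3.0781]
Step 4: x=[2.6712 6.3765 12.4842] v=[-1.9250 -2.9394 2.7334]
Step 5: x=[2.3192 5.9420 12.9041] v=[-1.4080 -1.7382 1.6796]
Step 6: x=[2.1302 5.9249 12.9538] v=[-0.7562 -0.0686 0.1986]
Step 7: x=[2.1492 6.3120 12.6248] v=[0.0761 1.5485 -1.3159]
Max displacement = 2.0751

Answer: 2.0751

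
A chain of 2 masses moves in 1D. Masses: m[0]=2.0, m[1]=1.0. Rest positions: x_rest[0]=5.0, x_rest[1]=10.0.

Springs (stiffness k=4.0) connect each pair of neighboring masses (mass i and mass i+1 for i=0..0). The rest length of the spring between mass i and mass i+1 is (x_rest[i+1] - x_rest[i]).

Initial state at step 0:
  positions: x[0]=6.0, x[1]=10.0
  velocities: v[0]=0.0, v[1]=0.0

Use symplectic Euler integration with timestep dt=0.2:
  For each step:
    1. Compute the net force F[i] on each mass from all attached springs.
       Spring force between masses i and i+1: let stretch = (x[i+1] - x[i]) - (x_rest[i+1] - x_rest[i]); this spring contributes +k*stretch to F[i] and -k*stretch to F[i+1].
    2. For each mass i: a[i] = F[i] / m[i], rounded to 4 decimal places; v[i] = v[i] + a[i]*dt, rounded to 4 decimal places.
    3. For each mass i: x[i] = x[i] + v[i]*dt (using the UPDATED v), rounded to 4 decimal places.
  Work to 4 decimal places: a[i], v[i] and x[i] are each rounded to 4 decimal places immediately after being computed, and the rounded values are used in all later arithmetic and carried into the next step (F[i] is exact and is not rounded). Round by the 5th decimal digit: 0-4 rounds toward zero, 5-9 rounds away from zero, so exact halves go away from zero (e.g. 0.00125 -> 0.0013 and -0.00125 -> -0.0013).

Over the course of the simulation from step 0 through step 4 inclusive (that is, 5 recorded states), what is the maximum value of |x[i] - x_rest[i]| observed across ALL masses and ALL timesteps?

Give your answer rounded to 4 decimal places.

Answer: 1.0863

Derivation:
Step 0: x=[6.0000 10.0000] v=[0.0000 0.0000]
Step 1: x=[5.9200 10.1600] v=[-0.4000 0.8000]
Step 2: x=[5.7792 10.4416] v=[-0.7040 1.4080]
Step 3: x=[5.6114 10.7772] v=[-0.8390 1.6781]
Step 4: x=[5.4569 11.0863] v=[-0.7727 1.5455]
Max displacement = 1.0863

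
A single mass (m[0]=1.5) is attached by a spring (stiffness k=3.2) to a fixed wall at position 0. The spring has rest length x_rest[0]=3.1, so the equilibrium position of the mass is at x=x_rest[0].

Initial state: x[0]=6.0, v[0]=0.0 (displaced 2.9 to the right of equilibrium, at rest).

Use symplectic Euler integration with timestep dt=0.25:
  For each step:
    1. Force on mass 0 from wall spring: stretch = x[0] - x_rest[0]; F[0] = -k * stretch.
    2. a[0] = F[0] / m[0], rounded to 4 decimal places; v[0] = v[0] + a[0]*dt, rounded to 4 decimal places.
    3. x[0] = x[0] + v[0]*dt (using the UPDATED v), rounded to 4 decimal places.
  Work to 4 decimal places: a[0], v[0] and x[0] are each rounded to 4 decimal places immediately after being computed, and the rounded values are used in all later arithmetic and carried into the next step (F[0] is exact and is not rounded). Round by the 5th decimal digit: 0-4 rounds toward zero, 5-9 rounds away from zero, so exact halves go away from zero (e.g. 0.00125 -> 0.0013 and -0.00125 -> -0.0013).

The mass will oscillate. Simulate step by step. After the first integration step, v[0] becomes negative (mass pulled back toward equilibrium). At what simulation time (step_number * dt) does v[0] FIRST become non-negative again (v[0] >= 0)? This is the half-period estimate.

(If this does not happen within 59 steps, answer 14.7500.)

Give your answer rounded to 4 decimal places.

Step 0: x=[6.0000] v=[0.0000]
Step 1: x=[5.6133] v=[-1.5467]
Step 2: x=[4.8915] v=[-2.8871]
Step 3: x=[3.9309] v=[-3.8426]
Step 4: x=[2.8595] v=[-4.2858]
Step 5: x=[1.8201] v=[-4.1575]
Step 6: x=[0.9514] v=[-3.4749]
Step 7: x=[0.3692] v=[-2.3290]
Step 8: x=[0.1511] v=[-0.8726]
Step 9: x=[0.3262] v=[0.7002]
First v>=0 after going negative at step 9, time=2.2500

Answer: 2.2500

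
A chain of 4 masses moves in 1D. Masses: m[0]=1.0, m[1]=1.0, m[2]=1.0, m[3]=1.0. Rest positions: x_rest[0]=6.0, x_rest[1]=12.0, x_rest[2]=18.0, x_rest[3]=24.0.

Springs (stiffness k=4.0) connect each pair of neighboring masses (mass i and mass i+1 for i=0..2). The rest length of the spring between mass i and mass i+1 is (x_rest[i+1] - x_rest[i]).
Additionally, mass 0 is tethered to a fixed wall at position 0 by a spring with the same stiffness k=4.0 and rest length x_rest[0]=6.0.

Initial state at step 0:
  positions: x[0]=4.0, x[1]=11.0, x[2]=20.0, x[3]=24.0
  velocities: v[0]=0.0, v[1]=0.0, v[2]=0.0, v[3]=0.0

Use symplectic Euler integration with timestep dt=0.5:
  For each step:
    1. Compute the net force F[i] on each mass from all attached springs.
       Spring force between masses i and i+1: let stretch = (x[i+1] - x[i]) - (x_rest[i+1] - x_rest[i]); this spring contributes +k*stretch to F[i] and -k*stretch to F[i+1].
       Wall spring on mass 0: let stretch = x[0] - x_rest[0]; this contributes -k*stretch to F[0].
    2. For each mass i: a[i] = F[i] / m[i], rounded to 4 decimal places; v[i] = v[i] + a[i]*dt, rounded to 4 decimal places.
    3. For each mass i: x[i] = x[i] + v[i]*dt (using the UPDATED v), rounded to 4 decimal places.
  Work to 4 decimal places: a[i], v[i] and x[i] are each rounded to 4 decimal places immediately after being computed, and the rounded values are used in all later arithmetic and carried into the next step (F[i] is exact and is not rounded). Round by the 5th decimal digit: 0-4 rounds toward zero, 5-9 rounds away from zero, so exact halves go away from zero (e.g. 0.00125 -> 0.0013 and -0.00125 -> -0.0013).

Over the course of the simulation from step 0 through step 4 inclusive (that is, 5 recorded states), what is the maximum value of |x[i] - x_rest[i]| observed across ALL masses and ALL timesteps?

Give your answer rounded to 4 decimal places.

Step 0: x=[4.0000 11.0000 20.0000 24.0000] v=[0.0000 0.0000 0.0000 0.0000]
Step 1: x=[7.0000 13.0000 15.0000 26.0000] v=[6.0000 4.0000 -10.0000 4.0000]
Step 2: x=[9.0000 11.0000 19.0000 23.0000] v=[4.0000 -4.0000 8.0000 -6.0000]
Step 3: x=[4.0000 15.0000 19.0000 22.0000] v=[-10.0000 8.0000 0.0000 -2.0000]
Step 4: x=[6.0000 12.0000 18.0000 24.0000] v=[4.0000 -6.0000 -2.0000 4.0000]
Max displacement = 3.0000

Answer: 3.0000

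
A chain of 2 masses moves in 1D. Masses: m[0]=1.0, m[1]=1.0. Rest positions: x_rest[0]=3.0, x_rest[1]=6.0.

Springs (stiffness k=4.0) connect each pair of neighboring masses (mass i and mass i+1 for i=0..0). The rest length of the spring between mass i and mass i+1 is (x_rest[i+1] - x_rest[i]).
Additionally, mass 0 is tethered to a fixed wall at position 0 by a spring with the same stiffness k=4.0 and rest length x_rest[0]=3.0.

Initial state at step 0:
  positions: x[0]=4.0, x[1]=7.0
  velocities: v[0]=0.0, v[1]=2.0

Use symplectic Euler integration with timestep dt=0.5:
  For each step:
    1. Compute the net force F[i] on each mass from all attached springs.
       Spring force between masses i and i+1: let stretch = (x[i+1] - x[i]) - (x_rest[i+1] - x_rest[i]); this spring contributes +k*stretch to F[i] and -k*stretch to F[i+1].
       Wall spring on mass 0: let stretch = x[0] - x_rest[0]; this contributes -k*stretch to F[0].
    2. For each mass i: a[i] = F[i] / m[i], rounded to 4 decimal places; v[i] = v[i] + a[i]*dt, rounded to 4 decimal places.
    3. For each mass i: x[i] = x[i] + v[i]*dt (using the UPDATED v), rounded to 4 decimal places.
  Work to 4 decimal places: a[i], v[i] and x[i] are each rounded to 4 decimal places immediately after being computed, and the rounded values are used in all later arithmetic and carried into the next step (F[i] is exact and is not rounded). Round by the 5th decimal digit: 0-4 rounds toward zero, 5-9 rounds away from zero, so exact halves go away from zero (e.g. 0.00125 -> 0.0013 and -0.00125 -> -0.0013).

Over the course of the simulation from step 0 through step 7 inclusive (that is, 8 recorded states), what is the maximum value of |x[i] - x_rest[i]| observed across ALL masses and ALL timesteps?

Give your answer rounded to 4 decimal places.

Answer: 2.0000

Derivation:
Step 0: x=[4.0000 7.0000] v=[0.0000 2.0000]
Step 1: x=[3.0000 8.0000] v=[-2.0000 2.0000]
Step 2: x=[4.0000 7.0000] v=[2.0000 -2.0000]
Step 3: x=[4.0000 6.0000] v=[0.0000 -2.0000]
Step 4: x=[2.0000 6.0000] v=[-4.0000 0.0000]
Step 5: x=[2.0000 5.0000] v=[0.0000 -2.0000]
Step 6: x=[3.0000 4.0000] v=[2.0000 -2.0000]
Step 7: x=[2.0000 5.0000] v=[-2.0000 2.0000]
Max displacement = 2.0000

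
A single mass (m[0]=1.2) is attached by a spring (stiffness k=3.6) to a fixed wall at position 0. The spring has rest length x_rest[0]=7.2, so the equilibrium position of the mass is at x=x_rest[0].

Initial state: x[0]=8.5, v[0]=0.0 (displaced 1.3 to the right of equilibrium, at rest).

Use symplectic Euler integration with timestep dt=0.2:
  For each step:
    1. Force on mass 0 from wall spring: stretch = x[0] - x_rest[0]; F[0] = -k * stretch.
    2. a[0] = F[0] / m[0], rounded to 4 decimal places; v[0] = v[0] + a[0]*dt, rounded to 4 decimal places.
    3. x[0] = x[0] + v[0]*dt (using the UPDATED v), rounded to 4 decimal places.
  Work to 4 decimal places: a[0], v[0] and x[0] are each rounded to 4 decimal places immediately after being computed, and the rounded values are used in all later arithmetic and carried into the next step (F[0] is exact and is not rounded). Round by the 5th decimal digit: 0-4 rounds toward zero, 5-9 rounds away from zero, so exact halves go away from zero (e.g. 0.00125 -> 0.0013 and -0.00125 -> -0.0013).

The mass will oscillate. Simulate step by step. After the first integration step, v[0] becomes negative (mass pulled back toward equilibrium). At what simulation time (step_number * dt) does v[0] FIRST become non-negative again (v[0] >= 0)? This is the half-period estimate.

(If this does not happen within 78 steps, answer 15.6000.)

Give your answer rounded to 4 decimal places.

Answer: 2.0000

Derivation:
Step 0: x=[8.5000] v=[0.0000]
Step 1: x=[8.3440] v=[-0.7800]
Step 2: x=[8.0507] v=[-1.4664]
Step 3: x=[7.6553] v=[-1.9768]
Step 4: x=[7.2053] v=[-2.2500]
Step 5: x=[6.7547] v=[-2.2532]
Step 6: x=[6.3575] v=[-1.9860]
Step 7: x=[6.0614] v=[-1.4805]
Step 8: x=[5.9019] v=[-0.7973]
Step 9: x=[5.8982] v=[-0.0184]
Step 10: x=[6.0507] v=[0.7627]
First v>=0 after going negative at step 10, time=2.0000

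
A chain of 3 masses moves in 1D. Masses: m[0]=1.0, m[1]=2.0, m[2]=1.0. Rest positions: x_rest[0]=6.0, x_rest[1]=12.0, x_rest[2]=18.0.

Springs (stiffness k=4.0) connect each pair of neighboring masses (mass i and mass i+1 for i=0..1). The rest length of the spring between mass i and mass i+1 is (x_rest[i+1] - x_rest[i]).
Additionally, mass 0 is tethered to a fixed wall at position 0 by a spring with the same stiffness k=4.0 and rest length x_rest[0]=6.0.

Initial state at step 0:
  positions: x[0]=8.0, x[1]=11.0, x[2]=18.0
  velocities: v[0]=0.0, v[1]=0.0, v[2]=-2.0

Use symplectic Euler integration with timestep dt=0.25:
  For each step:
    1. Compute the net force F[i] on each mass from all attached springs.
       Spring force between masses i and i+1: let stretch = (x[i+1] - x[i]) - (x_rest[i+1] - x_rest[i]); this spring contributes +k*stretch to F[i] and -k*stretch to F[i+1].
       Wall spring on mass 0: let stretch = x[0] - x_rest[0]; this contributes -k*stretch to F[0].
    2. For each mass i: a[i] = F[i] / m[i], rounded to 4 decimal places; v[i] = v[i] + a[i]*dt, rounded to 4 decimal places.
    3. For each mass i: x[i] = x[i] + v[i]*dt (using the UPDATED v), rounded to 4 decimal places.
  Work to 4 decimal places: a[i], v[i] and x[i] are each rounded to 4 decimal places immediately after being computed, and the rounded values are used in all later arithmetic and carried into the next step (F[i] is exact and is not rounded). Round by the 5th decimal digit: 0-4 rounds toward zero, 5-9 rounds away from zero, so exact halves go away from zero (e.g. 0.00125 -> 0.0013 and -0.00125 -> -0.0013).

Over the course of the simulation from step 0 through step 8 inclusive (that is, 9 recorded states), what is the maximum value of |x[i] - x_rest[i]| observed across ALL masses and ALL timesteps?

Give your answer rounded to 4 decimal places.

Step 0: x=[8.0000 11.0000 18.0000] v=[0.0000 0.0000 -2.0000]
Step 1: x=[6.7500 11.5000 17.2500] v=[-5.0000 2.0000 -3.0000]
Step 2: x=[5.0000 12.1250 16.5625] v=[-7.0000 2.5000 -2.7500]
Step 3: x=[3.7813 12.4141 16.2656] v=[-4.8750 1.1563 -1.1875]
Step 4: x=[3.7754 12.1055 16.5059] v=[-0.0235 -1.2344 0.9610]
Step 5: x=[4.9082 11.3057 17.1461] v=[4.5312 -3.1993 2.5606]
Step 6: x=[6.4133 10.4362 17.8262] v=[6.0205 -3.4779 2.7202]
Step 7: x=[7.3208 9.9876 18.1588] v=[3.6301 -1.7944 1.3302]
Step 8: x=[7.0648 10.2271 17.9486] v=[-1.0239 0.9578 -0.8410]
Max displacement = 2.2246

Answer: 2.2246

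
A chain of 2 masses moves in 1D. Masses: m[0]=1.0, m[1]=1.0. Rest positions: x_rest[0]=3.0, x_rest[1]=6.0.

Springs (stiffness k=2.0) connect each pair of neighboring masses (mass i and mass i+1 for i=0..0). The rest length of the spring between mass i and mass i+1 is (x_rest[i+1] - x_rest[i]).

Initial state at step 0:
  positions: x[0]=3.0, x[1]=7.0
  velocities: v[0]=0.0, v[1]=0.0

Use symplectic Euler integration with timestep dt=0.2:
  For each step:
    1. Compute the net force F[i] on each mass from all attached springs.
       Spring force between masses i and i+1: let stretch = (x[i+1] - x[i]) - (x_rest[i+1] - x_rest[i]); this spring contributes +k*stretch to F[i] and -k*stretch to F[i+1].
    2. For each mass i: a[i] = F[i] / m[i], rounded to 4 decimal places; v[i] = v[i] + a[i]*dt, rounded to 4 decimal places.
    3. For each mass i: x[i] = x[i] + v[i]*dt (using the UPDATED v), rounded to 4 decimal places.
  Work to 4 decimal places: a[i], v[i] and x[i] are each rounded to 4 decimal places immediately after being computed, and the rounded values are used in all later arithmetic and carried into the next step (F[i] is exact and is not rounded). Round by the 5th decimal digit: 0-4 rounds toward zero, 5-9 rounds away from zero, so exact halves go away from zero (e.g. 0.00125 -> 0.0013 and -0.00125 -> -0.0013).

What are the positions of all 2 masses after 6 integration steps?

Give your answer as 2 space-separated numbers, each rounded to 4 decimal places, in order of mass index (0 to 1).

Answer: 3.9418 6.0582

Derivation:
Step 0: x=[3.0000 7.0000] v=[0.0000 0.0000]
Step 1: x=[3.0800 6.9200] v=[0.4000 -0.4000]
Step 2: x=[3.2272 6.7728] v=[0.7360 -0.7360]
Step 3: x=[3.4180 6.5820] v=[0.9542 -0.9542]
Step 4: x=[3.6220 6.3780] v=[1.0198 -1.0198]
Step 5: x=[3.8064 6.1936] v=[0.9222 -0.9222]
Step 6: x=[3.9418 6.0582] v=[0.6771 -0.6771]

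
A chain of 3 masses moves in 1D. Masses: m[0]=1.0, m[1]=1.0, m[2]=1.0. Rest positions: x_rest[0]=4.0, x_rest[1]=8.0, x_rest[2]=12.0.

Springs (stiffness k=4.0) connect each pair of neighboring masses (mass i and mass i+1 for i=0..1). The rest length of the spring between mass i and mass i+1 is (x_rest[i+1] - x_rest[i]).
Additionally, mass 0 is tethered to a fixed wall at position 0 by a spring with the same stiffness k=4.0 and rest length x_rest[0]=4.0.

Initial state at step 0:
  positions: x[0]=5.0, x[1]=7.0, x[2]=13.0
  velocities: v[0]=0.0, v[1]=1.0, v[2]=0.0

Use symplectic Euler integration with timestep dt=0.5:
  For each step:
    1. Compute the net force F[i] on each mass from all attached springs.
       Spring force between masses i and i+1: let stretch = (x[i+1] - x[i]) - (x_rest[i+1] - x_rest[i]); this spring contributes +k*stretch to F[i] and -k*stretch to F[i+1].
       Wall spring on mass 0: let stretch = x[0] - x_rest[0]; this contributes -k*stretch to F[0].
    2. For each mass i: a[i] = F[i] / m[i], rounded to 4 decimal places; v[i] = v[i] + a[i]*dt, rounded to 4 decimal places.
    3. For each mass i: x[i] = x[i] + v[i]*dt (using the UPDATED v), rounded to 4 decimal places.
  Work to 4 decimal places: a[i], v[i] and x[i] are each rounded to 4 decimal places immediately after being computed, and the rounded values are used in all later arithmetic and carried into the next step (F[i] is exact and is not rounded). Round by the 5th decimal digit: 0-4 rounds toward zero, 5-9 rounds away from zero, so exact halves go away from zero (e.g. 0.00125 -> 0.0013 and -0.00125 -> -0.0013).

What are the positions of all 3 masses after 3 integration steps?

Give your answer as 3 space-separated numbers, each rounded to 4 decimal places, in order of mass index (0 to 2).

Step 0: x=[5.0000 7.0000 13.0000] v=[0.0000 1.0000 0.0000]
Step 1: x=[2.0000 11.5000 11.0000] v=[-6.0000 9.0000 -4.0000]
Step 2: x=[6.5000 6.0000 13.5000] v=[9.0000 -11.0000 5.0000]
Step 3: x=[4.0000 8.5000 12.5000] v=[-5.0000 5.0000 -2.0000]

Answer: 4.0000 8.5000 12.5000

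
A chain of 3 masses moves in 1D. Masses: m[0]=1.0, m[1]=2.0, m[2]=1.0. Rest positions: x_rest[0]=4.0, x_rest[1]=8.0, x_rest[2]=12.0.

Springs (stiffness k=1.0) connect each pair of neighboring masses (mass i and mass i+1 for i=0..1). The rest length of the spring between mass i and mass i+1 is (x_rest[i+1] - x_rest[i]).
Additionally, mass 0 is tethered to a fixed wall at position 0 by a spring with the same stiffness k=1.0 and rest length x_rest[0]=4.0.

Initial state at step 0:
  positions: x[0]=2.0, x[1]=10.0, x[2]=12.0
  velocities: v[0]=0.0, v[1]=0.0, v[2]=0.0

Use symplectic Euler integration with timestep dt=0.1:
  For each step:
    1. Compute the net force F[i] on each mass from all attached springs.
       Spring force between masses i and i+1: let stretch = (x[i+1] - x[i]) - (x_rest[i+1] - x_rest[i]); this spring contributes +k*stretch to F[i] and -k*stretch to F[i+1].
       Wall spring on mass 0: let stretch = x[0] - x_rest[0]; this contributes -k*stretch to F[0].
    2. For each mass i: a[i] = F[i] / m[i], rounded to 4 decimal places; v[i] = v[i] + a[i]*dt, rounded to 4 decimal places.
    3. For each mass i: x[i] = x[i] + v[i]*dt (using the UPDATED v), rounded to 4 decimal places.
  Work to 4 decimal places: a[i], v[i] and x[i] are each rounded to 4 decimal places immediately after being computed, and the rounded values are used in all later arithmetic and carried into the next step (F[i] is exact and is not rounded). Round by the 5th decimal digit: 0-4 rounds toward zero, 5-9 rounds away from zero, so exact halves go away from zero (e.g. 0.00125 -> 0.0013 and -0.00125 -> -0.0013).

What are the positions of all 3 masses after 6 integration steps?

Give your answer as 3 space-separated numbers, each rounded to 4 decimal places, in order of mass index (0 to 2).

Step 0: x=[2.0000 10.0000 12.0000] v=[0.0000 0.0000 0.0000]
Step 1: x=[2.0600 9.9700 12.0200] v=[0.6000 -0.3000 0.2000]
Step 2: x=[2.1785 9.9107 12.0595] v=[1.1850 -0.5930 0.3950]
Step 3: x=[2.3525 9.8235 12.1175] v=[1.7404 -0.8722 0.5801]
Step 4: x=[2.5777 9.7104 12.1926] v=[2.2523 -1.1311 0.7507]
Step 5: x=[2.8485 9.5740 12.2829] v=[2.7078 -1.3636 0.9025]
Step 6: x=[3.1581 9.4176 12.3861] v=[3.0955 -1.5644 1.0316]

Answer: 3.1581 9.4176 12.3861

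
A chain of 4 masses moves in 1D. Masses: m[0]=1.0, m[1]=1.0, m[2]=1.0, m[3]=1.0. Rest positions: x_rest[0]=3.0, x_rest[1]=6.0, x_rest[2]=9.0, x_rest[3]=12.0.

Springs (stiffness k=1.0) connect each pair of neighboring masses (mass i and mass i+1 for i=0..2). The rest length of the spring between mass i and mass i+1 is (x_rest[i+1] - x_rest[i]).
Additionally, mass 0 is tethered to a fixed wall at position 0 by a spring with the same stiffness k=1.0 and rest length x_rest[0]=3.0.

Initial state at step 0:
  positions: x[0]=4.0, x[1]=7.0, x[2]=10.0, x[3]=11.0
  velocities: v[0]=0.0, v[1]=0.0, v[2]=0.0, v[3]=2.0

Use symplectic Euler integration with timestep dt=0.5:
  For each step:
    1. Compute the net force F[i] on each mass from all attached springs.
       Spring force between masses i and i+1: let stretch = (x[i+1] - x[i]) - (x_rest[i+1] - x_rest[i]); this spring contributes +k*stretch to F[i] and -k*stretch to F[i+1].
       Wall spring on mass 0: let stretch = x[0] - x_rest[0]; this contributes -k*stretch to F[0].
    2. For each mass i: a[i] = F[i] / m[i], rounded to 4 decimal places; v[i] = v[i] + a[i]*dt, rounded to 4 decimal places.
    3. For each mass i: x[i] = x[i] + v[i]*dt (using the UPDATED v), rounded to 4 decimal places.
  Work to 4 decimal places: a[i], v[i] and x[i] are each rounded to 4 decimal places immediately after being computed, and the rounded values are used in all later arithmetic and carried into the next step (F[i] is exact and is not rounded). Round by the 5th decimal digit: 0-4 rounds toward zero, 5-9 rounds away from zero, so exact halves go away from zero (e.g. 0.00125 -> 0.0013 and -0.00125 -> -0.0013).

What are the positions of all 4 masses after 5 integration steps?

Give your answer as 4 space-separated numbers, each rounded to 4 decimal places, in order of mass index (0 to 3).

Answer: 2.5371 5.6231 11.3683 15.2491

Derivation:
Step 0: x=[4.0000 7.0000 10.0000 11.0000] v=[0.0000 0.0000 0.0000 2.0000]
Step 1: x=[3.7500 7.0000 9.5000 12.5000] v=[-0.5000 0.0000 -1.0000 3.0000]
Step 2: x=[3.3750 6.8125 9.1250 14.0000] v=[-0.7500 -0.3750 -0.7500 3.0000]
Step 3: x=[3.0156 6.3438 9.3907 15.0313] v=[-0.7188 -0.9375 0.5313 2.0625]
Step 4: x=[2.7344 5.8047 10.3048 15.4024] v=[-0.5625 -1.0782 1.8282 0.7422]
Step 5: x=[2.5371 5.6231 11.3683 15.2491] v=[-0.3946 -0.3633 2.1270 -0.3066]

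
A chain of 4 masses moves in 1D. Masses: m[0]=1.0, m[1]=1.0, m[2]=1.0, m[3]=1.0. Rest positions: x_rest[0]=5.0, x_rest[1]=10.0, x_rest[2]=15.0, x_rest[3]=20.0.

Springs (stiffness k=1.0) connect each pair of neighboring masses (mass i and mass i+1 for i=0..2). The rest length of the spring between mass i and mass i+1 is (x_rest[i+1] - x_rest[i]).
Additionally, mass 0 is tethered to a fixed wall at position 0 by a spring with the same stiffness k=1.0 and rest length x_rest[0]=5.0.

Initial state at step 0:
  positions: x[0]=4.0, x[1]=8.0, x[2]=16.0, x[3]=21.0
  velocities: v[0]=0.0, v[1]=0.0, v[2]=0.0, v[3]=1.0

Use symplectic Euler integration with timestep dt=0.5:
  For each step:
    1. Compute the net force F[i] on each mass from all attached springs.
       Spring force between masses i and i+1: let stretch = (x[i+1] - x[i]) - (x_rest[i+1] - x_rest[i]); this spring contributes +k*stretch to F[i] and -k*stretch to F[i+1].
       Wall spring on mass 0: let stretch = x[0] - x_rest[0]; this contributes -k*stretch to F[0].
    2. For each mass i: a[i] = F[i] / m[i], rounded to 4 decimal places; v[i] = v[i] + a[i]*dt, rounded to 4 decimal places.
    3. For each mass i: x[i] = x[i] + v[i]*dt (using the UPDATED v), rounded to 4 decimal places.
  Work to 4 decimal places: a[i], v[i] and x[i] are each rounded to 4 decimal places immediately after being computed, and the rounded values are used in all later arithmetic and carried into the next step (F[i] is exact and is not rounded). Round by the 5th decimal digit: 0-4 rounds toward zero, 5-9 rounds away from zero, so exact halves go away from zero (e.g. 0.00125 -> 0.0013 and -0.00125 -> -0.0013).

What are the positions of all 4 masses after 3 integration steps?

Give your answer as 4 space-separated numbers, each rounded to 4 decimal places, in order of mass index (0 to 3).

Answer: 4.9532 11.1563 14.5000 21.3281

Derivation:
Step 0: x=[4.0000 8.0000 16.0000 21.0000] v=[0.0000 0.0000 0.0000 1.0000]
Step 1: x=[4.0000 9.0000 15.2500 21.5000] v=[0.0000 2.0000 -1.5000 1.0000]
Step 2: x=[4.2500 10.3125 14.5000 21.6875] v=[0.5000 2.6250 -1.5000 0.3750]
Step 3: x=[4.9532 11.1563 14.5000 21.3281] v=[1.4063 1.6875 0.0000 -0.7188]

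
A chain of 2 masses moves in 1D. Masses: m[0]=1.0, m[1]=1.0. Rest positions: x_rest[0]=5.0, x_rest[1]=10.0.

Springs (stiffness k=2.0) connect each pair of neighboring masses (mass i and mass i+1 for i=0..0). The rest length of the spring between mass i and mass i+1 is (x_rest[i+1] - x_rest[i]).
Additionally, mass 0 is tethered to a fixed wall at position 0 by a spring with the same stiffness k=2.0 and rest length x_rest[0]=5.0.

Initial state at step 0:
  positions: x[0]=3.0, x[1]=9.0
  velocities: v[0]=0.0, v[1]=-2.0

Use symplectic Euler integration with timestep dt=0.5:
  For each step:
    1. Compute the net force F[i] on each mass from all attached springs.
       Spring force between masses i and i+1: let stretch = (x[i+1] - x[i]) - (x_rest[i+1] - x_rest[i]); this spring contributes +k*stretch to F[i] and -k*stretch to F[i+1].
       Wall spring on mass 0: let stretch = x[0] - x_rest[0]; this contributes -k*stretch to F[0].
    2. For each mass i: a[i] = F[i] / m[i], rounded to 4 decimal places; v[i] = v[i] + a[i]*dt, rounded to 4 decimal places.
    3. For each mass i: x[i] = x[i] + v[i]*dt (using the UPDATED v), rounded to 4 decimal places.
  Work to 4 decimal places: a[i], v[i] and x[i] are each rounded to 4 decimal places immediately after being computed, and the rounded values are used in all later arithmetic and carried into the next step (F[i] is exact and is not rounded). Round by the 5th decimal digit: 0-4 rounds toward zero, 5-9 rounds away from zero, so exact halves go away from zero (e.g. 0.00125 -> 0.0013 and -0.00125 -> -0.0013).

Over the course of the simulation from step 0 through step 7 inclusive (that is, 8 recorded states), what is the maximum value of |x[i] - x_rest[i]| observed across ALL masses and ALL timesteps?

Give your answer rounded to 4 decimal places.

Answer: 3.0000

Derivation:
Step 0: x=[3.0000 9.0000] v=[0.0000 -2.0000]
Step 1: x=[4.5000 7.5000] v=[3.0000 -3.0000]
Step 2: x=[5.2500 7.0000] v=[1.5000 -1.0000]
Step 3: x=[4.2500 8.1250] v=[-2.0000 2.2500]
Step 4: x=[3.0625 9.8125] v=[-2.3750 3.3750]
Step 5: x=[3.7188 10.6250] v=[1.3125 1.6250]
Step 6: x=[5.9688 10.4844] v=[4.4999 -0.2812]
Step 7: x=[7.4922 10.5860] v=[3.0467 0.2032]
Max displacement = 3.0000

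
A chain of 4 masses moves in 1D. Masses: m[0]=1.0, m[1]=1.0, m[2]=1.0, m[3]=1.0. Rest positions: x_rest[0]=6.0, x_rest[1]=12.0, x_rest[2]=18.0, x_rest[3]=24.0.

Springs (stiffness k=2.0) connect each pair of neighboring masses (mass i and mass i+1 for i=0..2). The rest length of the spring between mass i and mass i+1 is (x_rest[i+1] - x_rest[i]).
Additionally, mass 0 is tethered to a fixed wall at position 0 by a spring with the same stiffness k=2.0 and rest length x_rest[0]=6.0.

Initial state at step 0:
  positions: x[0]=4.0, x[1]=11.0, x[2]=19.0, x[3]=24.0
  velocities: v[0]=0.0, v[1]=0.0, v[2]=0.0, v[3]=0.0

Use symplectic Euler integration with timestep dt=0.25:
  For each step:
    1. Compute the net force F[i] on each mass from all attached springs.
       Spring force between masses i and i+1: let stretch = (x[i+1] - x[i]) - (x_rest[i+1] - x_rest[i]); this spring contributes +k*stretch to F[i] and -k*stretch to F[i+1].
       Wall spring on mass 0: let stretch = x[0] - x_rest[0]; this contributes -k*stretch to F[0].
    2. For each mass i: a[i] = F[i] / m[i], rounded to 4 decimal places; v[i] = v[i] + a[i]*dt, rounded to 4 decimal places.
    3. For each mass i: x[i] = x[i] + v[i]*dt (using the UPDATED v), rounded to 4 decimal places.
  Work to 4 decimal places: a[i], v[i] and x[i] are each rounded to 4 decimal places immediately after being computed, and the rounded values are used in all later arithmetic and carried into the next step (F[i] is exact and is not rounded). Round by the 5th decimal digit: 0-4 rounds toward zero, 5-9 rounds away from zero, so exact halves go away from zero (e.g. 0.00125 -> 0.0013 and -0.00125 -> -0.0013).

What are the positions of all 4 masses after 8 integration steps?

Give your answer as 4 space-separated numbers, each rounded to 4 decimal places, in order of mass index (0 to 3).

Answer: 7.1781 12.6959 18.0605 22.8480

Derivation:
Step 0: x=[4.0000 11.0000 19.0000 24.0000] v=[0.0000 0.0000 0.0000 0.0000]
Step 1: x=[4.3750 11.1250 18.6250 24.1250] v=[1.5000 0.5000 -1.5000 0.5000]
Step 2: x=[5.0469 11.3438 18.0000 24.3125] v=[2.6875 0.8750 -2.5000 0.7500]
Step 3: x=[5.8750 11.6075 17.3320 24.4610] v=[3.3125 1.0547 -2.6719 0.5938]
Step 4: x=[6.6853 11.8702 16.8396 24.4683] v=[3.2413 1.0507 -1.9697 0.0293]
Step 5: x=[7.3081 12.1060 16.6796 24.2720] v=[2.4911 0.9430 -0.6401 -0.7851]
Step 6: x=[7.6171 12.3137 16.8969 23.8767] v=[1.2360 0.8309 0.8693 -1.5813]
Step 7: x=[7.5610 12.5073 17.4138 23.3589] v=[-0.2243 0.7742 2.0676 -2.0712]
Step 8: x=[7.1781 12.6959 18.0605 22.8480] v=[-1.5317 0.7543 2.5869 -2.0438]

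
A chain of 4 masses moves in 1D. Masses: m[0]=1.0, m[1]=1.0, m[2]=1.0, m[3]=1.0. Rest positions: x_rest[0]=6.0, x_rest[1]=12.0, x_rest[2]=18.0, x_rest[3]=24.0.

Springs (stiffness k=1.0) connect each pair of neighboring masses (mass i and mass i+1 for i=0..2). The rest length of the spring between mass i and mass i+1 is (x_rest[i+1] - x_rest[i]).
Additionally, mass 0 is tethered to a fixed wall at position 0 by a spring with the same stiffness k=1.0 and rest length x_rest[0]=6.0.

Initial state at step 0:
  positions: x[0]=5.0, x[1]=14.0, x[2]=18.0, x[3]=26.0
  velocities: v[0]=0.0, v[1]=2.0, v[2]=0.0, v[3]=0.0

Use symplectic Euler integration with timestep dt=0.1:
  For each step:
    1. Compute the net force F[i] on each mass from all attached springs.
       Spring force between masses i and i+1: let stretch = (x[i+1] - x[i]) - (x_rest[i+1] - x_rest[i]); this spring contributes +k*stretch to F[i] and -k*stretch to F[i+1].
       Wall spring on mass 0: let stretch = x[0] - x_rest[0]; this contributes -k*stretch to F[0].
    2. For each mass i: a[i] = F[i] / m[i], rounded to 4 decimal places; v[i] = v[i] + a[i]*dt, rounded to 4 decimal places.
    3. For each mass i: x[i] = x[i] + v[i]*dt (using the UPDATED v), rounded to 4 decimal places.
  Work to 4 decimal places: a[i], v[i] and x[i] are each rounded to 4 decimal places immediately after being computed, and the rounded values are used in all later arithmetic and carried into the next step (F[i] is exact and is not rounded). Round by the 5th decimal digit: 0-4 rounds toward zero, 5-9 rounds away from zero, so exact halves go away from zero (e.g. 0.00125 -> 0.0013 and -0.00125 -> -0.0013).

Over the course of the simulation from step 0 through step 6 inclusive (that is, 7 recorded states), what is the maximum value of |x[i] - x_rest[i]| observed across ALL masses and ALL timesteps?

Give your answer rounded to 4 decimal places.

Step 0: x=[5.0000 14.0000 18.0000 26.0000] v=[0.0000 2.0000 0.0000 0.0000]
Step 1: x=[5.0400 14.1500 18.0400 25.9800] v=[0.4000 1.5000 0.4000 -0.2000]
Step 2: x=[5.1207 14.2478 18.1205 25.9406] v=[0.8070 0.9780 0.8050 -0.3940]
Step 3: x=[5.2415 14.2931 18.2405 25.8830] v=[1.2076 0.4526 1.1997 -0.5760]
Step 4: x=[5.4004 14.2873 18.3974 25.8090] v=[1.5886 -0.0578 1.5692 -0.7403]
Step 5: x=[5.5941 14.2338 18.5873 25.7209] v=[1.9373 -0.5355 1.8994 -0.8815]
Step 6: x=[5.8183 14.1374 18.8050 25.6214] v=[2.2419 -0.9641 2.1774 -0.9949]
Max displacement = 2.2931

Answer: 2.2931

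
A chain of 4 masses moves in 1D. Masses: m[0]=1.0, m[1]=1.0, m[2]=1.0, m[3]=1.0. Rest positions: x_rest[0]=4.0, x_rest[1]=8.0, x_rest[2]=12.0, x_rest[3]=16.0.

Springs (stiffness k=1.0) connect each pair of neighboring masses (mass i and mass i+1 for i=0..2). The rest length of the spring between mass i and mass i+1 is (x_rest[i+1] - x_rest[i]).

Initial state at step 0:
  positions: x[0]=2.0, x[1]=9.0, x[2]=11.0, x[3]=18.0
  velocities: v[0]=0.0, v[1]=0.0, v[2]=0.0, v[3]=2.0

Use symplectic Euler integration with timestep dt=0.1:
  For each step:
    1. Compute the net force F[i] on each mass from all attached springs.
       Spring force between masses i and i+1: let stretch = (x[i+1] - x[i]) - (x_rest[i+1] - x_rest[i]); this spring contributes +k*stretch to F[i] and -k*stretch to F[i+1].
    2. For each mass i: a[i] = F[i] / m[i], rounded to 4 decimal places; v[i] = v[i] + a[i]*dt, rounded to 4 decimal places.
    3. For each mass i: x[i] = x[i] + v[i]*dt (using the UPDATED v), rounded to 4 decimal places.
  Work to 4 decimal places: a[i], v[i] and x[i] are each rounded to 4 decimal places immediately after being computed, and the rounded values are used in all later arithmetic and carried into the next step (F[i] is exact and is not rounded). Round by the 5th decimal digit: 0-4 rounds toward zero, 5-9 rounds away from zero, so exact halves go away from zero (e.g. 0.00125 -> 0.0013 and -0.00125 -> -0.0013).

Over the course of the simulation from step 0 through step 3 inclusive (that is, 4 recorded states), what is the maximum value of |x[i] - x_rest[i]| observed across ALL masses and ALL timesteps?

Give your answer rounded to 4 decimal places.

Answer: 2.4160

Derivation:
Step 0: x=[2.0000 9.0000 11.0000 18.0000] v=[0.0000 0.0000 0.0000 2.0000]
Step 1: x=[2.0300 8.9500 11.0500 18.1700] v=[0.3000 -0.5000 0.5000 1.7000]
Step 2: x=[2.0892 8.8518 11.1502 18.3088] v=[0.5920 -0.9820 1.0020 1.3880]
Step 3: x=[2.1760 8.7090 11.2990 18.4160] v=[0.8683 -1.4284 1.4880 1.0721]
Max displacement = 2.4160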